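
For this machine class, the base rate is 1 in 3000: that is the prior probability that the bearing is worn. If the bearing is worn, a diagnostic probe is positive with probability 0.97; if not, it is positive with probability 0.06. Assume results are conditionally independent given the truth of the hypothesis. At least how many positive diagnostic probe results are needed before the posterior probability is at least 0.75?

Prior odds = (1/3000)/(2999/3000) = 1/2999.
Likelihood ratio of a positive = 0.97/0.06 = 97/6.
Target posterior odds = 0.75/0.25 = 3.
Require (97/6)ⁿ ≥ 3 ÷ (1/2999) = 8997.
(97/6)³ = 912673/216 falls short of 8997 but (97/6)⁴ = 88529281/1296 reaches it, so n = 4.

4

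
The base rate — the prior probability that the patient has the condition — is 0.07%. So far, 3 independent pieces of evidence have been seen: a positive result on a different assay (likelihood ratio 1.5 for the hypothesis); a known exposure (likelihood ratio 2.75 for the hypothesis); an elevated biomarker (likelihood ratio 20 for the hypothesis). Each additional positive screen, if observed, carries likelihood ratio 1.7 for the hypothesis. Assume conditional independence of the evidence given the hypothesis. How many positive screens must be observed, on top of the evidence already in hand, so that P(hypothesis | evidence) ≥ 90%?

Prior odds = 0.0007/0.9993 = 7/9993.
Combined Bayes factor of the evidence already in hand = 1.5 × 2.75 × 20 = 82.5.
Odds after that evidence = (7/9993) × 82.5 = 385/6662.
Target odds = 0.9/0.1 = 9.
Need 1.7ⁿ ≥ 9 ÷ (385/6662) = 59958/385.
1.7⁹ ≈118.588 falls short of 59958/385 but 1.7¹⁰ ≈201.599 reaches it, so n = 10.

10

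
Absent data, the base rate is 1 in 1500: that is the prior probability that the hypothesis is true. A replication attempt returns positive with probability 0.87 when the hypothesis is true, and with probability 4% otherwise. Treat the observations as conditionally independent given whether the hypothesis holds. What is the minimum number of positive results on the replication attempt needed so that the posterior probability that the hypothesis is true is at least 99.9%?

5

Prior odds = (1/1500)/(1499/1500) = 1/1499.
Likelihood ratio of a positive result = 0.87/0.04 = 21.75.
Target posterior odds = 0.999/0.001 = 999.
Require 21.75ⁿ ≥ 999 ÷ (1/1499) = 1497501.
21.75⁴ = 57289761/256 falls short of 1497501 but 21.75⁵ ≈4.86739e+06 reaches it, so n = 5.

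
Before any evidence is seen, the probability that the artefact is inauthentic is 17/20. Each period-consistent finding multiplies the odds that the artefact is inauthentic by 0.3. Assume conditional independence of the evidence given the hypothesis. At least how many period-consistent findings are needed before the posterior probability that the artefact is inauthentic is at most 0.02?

Prior odds = 0.85/0.15 = 17/3.
Likelihood ratio per period-consistent finding = 0.3.
Target posterior odds = 0.02/0.98 = 1/49.
Need (17/3) × 0.3ⁿ ≤ 1/49, i.e. 0.3ⁿ ≤ 3/833.
0.3⁴ = 0.0081 is still above 3/833 but 0.3⁵ = 243/100000 is at or below it, so n = 5.

5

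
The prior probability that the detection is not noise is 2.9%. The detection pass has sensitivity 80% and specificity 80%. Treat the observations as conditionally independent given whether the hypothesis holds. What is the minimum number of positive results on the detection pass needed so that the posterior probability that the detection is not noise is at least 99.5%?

7

Prior odds = 0.029/0.971 = 29/971.
False-positive rate = 1 − 0.8 = 0.2; likelihood ratio of a positive = 0.8/0.2 = 4.
Target odds: 0.995 ÷ 0.005 = 199.
Need (29/971) × 4ⁿ ≥ 199, i.e. 4ⁿ ≥ 193229/29.
4⁶ = 4096 falls short of 193229/29 but 4⁷ = 16384 reaches it, so n = 7.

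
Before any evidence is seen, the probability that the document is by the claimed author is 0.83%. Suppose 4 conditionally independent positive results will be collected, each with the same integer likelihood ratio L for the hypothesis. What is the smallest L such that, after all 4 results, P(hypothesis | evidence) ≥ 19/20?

7

Prior odds = 0.0083/0.9917 = 83/9917.
Target odds = 0.95/0.05 = 19.
Need L⁴ ≥ 19 ÷ (83/9917) = 188423/83.
6⁴ = 1296 < 188423/83 ≤ 2401 = 7⁴, so L = 7.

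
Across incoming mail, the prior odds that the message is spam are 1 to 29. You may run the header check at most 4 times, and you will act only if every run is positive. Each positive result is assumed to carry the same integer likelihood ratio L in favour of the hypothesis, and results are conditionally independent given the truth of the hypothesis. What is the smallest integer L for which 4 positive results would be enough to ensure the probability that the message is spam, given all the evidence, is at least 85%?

Prior odds = 1/29.
Target odds = 0.85/0.15 = 17/3.
Need L⁴ ≥ 17/3 ÷ (1/29) = 493/3.
3⁴ = 81 < 493/3 ≤ 256 = 4⁴, so L = 4.

4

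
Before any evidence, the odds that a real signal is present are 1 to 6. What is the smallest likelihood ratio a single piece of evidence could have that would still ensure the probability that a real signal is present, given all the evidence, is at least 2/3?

Prior odds = 1/6.
Target odds = (2/3)/(1/3) = 2.
Required Bayes factor = 2 ÷ (1/6) = 12.

12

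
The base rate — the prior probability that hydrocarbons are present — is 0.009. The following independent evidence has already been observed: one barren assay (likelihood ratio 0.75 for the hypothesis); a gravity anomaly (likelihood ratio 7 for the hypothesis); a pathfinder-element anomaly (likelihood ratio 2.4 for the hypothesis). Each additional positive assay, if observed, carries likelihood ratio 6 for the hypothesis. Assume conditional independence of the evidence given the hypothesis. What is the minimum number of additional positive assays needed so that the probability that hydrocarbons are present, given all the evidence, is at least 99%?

4

Prior odds = 0.009/0.991 = 9/991.
Combined Bayes factor of the evidence already in hand = 0.75 × 7 × 2.4 = 12.6.
Odds after that evidence = (9/991) × 12.6 = 567/4955.
Target odds = 0.99/0.01 = 99.
Need 6ⁿ ≥ 99 ÷ (567/4955) = 54505/63.
6³ = 216 falls short of 54505/63 but 6⁴ = 1296 reaches it, so n = 4.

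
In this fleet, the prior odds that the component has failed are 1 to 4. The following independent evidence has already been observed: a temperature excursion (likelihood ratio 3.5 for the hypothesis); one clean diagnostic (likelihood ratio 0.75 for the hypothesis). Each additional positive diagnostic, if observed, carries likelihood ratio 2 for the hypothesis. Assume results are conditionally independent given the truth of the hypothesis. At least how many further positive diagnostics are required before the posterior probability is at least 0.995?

9

Prior odds = 0.25.
Combined Bayes factor of the evidence already in hand = 3.5 × 0.75 = 2.625.
Odds after that evidence = 0.25 × 2.625 = 0.65625.
Target odds = 0.995/0.005 = 199.
Need 2ⁿ ≥ 199 ÷ 0.65625 = 6368/21.
2⁸ = 256 falls short of 6368/21 but 2⁹ = 512 reaches it, so n = 9.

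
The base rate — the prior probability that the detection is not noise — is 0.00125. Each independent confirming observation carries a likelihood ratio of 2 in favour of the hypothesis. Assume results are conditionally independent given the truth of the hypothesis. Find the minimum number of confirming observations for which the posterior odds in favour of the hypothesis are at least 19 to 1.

14

Prior odds = 0.00125/0.99875 = 1/799.
Likelihood ratio per confirming observation = 2.
Target odds = 19.
Need (1/799) × 2ⁿ ≥ 19, i.e. 2ⁿ ≥ 15181.
2¹³ = 8192 falls short of 15181 but 2¹⁴ = 16384 reaches it, so n = 14.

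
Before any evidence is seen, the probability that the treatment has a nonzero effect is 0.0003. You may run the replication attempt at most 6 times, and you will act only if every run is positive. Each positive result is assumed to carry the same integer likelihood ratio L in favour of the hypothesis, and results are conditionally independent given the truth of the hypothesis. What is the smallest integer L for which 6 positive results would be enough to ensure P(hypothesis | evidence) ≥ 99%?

9

Prior odds = 0.0003/0.9997 = 3/9997.
Target odds = 0.99/0.01 = 99.
Need L⁶ ≥ 99 ÷ (3/9997) = 329901.
8⁶ = 262144 < 329901 ≤ 531441 = 9⁶, so L = 9.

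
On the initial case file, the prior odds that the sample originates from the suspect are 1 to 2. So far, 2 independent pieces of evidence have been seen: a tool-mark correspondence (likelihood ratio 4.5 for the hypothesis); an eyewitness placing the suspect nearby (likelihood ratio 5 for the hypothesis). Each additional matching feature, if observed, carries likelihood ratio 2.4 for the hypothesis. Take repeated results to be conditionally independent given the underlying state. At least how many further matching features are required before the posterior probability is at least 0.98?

Prior odds = 0.5.
Combined Bayes factor of the evidence already in hand = 4.5 × 5 = 22.5.
Odds after that evidence = 0.5 × 22.5 = 11.25.
Target odds = 0.98/0.02 = 49.
Need 2.4ⁿ ≥ 49 ÷ 11.25 = 196/45.
2.4¹ = 2.4 falls short of 196/45 but 2.4² = 5.76 reaches it, so n = 2.

2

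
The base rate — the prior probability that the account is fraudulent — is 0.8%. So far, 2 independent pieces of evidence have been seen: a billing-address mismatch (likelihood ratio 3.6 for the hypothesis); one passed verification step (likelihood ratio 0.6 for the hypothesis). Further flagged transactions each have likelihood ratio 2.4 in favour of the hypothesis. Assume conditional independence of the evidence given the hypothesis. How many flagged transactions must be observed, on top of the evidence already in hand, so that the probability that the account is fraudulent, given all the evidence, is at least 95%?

8

Prior odds = 0.008/0.992 = 1/124.
Combined Bayes factor of the evidence already in hand = 3.6 × 0.6 = 2.16.
Odds after that evidence = (1/124) × 2.16 = 27/1550.
Target odds = 0.95/0.05 = 19.
Need 2.4ⁿ ≥ 19 ÷ (27/1550) = 29450/27.
2.4⁷ = 35831808/78125 falls short of 29450/27 but 2.4⁸ = 429981696/390625 reaches it, so n = 8.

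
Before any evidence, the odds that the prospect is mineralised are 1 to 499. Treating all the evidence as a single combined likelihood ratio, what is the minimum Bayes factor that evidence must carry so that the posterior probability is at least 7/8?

3493

Prior odds = 1/499.
Target odds = 0.875/0.125 = 7.
Required Bayes factor = 7 ÷ (1/499) = 3493.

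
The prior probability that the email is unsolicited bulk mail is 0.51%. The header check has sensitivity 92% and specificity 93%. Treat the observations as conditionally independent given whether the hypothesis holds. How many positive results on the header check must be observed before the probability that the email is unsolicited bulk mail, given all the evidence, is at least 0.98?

Prior odds: 0.0051 ÷ 0.9949 = 51/9949.
False-positive rate = 1 − 0.93 = 0.07; likelihood ratio of a positive = 0.92/0.07 = 92/7.
Target posterior odds = 0.98/0.02 = 49.
Need (51/9949) × (92/7)ⁿ ≥ 49, i.e. (92/7)ⁿ ≥ 487501/51.
(92/7)³ = 778688/343 falls short of 487501/51 but (92/7)⁴ = 71639296/2401 reaches it, so n = 4.

4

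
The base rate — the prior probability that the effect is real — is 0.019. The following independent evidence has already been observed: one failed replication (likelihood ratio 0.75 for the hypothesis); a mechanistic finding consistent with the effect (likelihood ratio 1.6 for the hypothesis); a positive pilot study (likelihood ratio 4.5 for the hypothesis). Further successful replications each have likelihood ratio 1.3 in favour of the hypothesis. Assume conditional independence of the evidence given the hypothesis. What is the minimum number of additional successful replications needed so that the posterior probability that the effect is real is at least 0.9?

Prior odds = 0.019/0.981 = 19/981.
Combined Bayes factor of the evidence already in hand = 0.75 × 1.6 × 4.5 = 5.4.
Odds after that evidence = (19/981) × 5.4 = 57/545.
Target odds = 0.9/0.1 = 9.
Need 1.3ⁿ ≥ 9 ÷ (57/545) = 1635/19.
1.3¹⁶ ≈66.5417 falls short of 1635/19 but 1.3¹⁷ ≈86.5042 reaches it, so n = 17.

17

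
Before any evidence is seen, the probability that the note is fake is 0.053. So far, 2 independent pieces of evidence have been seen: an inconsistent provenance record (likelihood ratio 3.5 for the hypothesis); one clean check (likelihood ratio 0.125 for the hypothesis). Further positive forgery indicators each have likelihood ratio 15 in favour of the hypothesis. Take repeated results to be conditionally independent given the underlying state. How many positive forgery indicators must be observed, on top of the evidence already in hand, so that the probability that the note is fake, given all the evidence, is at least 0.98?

3

Prior odds = 0.053/0.947 = 53/947.
Combined Bayes factor of the evidence already in hand = 3.5 × 0.125 = 0.4375.
Odds after that evidence = (53/947) × 0.4375 = 371/15152.
Target odds = 0.98/0.02 = 49.
Need 15ⁿ ≥ 49 ÷ (371/15152) = 106064/53.
15² = 225 falls short of 106064/53 but 15³ = 3375 reaches it, so n = 3.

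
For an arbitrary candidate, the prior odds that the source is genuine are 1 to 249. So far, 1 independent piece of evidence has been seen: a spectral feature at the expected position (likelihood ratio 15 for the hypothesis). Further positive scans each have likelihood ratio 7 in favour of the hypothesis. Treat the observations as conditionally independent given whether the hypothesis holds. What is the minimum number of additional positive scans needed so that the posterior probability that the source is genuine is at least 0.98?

Prior odds = 1/249.
Bayes factor of the evidence already in hand = 15.
Odds after that evidence = (1/249) × 15 = 5/83.
Target odds = 0.98/0.02 = 49.
Need 7ⁿ ≥ 49 ÷ (5/83) = 813.4.
7³ = 343 falls short of 813.4 but 7⁴ = 2401 reaches it, so n = 4.

4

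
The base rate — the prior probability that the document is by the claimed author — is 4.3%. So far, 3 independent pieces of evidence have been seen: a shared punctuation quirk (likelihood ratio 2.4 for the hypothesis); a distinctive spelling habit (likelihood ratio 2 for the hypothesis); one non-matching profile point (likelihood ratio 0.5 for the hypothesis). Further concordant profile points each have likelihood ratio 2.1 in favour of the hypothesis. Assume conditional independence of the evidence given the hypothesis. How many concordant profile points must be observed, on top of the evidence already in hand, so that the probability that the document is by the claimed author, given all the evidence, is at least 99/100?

Prior odds = 0.043/0.957 = 43/957.
Combined Bayes factor of the evidence already in hand = 2.4 × 2 × 0.5 = 2.4.
Odds after that evidence = (43/957) × 2.4 = 172/1595.
Target odds = 0.99/0.01 = 99.
Need 2.1ⁿ ≥ 99 ÷ (172/1595) = 157905/172.
2.1⁹ ≈794.28 falls short of 157905/172 but 2.1¹⁰ ≈1667.99 reaches it, so n = 10.

10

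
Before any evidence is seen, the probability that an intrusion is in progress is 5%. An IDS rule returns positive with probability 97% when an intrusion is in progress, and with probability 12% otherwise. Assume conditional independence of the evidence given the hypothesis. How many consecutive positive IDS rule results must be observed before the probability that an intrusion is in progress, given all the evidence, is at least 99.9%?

Prior odds = 0.05/0.95 = 1/19.
Likelihood ratio of a positive result = 0.97/0.12 = 97/12.
Target odds: 0.999 ÷ 0.001 = 999.
Need (1/19) × (97/12)ⁿ ≥ 999, i.e. (97/12)ⁿ ≥ 18981.
(97/12)⁴ = 88529281/20736 falls short of 18981 but (97/12)⁵ ≈34510.6 reaches it, so n = 5.

5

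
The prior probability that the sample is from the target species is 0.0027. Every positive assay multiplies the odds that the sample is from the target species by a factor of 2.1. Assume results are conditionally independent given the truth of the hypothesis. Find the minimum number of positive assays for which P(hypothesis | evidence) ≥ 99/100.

Prior odds = 0.0027/0.9973 = 27/9973.
Likelihood ratio per positive assay = 2.1.
Target posterior odds = 0.99/0.01 = 99.
Need (27/9973) × 2.1ⁿ ≥ 99, i.e. 2.1ⁿ ≥ 109703/3.
2.1¹⁴ ≈32439.2 falls short of 109703/3 but 2.1¹⁵ ≈68122.3 reaches it, so n = 15.

15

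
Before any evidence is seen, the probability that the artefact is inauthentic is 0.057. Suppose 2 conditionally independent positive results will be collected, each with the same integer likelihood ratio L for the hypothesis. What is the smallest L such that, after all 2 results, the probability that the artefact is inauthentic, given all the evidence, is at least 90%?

13

Prior odds = 0.057/0.943 = 57/943.
Target odds = 0.9/0.1 = 9.
Need L² ≥ 9 ÷ (57/943) = 2829/19.
12² = 144 < 2829/19 ≤ 169 = 13², so L = 13.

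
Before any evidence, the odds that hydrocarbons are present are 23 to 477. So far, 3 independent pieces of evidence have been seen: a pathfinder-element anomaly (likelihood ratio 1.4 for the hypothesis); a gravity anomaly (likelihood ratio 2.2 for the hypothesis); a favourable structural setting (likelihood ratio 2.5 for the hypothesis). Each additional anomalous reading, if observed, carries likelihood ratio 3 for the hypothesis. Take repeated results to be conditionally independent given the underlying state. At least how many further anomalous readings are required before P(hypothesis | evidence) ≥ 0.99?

Prior odds = 23/477.
Combined Bayes factor of the evidence already in hand = 1.4 × 2.2 × 2.5 = 7.7.
Odds after that evidence = (23/477) × 7.7 = 1771/4770.
Target odds = 0.99/0.01 = 99.
Need 3ⁿ ≥ 99 ÷ (1771/4770) = 42930/161.
3⁵ = 243 falls short of 42930/161 but 3⁶ = 729 reaches it, so n = 6.

6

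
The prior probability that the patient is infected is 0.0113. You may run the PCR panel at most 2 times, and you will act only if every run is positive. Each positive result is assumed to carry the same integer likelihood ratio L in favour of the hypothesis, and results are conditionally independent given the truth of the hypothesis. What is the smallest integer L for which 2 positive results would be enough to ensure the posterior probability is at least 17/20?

23

Prior odds = 0.0113/0.9887 = 113/9887.
Target odds = 0.85/0.15 = 17/3.
Need L² ≥ 17/3 ÷ (113/9887) = 168079/339.
22² = 484 < 168079/339 ≤ 529 = 23², so L = 23.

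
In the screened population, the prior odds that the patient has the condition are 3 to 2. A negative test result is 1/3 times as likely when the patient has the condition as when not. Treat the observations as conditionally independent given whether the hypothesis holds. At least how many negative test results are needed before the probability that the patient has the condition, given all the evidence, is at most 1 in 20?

4

Prior odds = 1.5.
Likelihood ratio per negative test result = 1/3.
Target odds: 0.05 ÷ 0.95 = 1/19.
Need 1.5 × (1/3)ⁿ ≤ 1/19, i.e. (1/3)ⁿ ≤ 2/57.
(1/3)³ = 1/27 is still above 2/57 but (1/3)⁴ = 1/81 is at or below it, so n = 4.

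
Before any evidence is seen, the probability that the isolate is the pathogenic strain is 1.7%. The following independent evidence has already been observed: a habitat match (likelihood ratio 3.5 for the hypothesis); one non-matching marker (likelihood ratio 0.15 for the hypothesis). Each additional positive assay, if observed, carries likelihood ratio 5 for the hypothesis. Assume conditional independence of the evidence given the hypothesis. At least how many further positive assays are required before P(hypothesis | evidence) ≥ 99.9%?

Prior odds = 0.017/0.983 = 17/983.
Combined Bayes factor of the evidence already in hand = 3.5 × 0.15 = 0.525.
Odds after that evidence = (17/983) × 0.525 = 357/39320.
Target odds = 0.999/0.001 = 999.
Need 5ⁿ ≥ 999 ÷ (357/39320) = 13093560/119.
5⁷ = 78125 falls short of 13093560/119 but 5⁸ = 390625 reaches it, so n = 8.

8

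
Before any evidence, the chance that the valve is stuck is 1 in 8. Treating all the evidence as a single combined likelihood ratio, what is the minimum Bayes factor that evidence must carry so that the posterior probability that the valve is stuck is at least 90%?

Prior odds = 0.125/0.875 = 1/7.
Target odds = 0.9/0.1 = 9.
Required Bayes factor = 9 ÷ (1/7) = 63.

63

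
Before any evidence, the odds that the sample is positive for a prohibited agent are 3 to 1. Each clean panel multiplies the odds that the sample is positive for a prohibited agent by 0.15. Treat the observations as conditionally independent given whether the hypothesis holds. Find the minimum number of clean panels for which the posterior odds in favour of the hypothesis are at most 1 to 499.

4

Prior odds = 3.
Likelihood ratio per clean panel = 0.15.
Target odds = 1/499.
Require 0.15ⁿ ≤ 1/499 ÷ 3 = 1/1497.
0.15³ = 0.003375 is still above 1/1497 but 0.15⁴ = 81/160000 is at or below it, so n = 4.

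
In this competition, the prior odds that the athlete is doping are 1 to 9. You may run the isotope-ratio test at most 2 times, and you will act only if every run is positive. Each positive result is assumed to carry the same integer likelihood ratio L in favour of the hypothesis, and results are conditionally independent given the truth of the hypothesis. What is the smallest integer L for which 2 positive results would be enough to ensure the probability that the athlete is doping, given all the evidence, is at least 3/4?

6

Prior odds = 1/9.
Target odds = 0.75/0.25 = 3.
Need L² ≥ 3 ÷ (1/9) = 27.
5² = 25 < 27 ≤ 36 = 6², so L = 6.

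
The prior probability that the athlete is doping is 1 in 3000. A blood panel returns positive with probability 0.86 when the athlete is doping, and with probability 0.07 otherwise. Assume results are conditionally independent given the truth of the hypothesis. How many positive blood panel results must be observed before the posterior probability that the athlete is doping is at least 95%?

Prior odds = (1/3000)/(2999/3000) = 1/2999.
Likelihood ratio of a positive result = 0.86/0.07 = 86/7.
Target odds: 0.95 ÷ 0.05 = 19.
Need (1/2999) × (86/7)ⁿ ≥ 19, i.e. (86/7)ⁿ ≥ 56981.
(86/7)⁴ = 54700816/2401 falls short of 56981 but (86/7)⁵ ≈279899 reaches it, so n = 5.

5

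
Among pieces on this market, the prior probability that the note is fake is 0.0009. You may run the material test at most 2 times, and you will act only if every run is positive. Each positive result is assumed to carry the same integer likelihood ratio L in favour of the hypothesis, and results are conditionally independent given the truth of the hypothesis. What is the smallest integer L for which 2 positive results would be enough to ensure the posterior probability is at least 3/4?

58

Prior odds = 0.0009/0.9991 = 9/9991.
Target odds = 0.75/0.25 = 3.
Need L² ≥ 3 ÷ (9/9991) = 9991/3.
57² = 3249 < 9991/3 ≤ 3364 = 58², so L = 58.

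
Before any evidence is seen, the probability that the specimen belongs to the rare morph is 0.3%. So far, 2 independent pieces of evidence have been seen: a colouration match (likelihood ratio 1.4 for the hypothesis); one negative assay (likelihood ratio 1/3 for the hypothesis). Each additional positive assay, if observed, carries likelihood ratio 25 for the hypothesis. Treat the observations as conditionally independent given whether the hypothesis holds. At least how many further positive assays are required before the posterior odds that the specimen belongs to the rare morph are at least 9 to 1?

Prior odds = 0.003/0.997 = 3/997.
Combined Bayes factor of the evidence already in hand = 1.4 × (1/3) = 7/15.
Odds after that evidence = (3/997) × 7/15 = 7/4985.
Target odds = 9.
Need 25ⁿ ≥ 9 ÷ (7/4985) = 44865/7.
25² = 625 falls short of 44865/7 but 25³ = 15625 reaches it, so n = 3.

3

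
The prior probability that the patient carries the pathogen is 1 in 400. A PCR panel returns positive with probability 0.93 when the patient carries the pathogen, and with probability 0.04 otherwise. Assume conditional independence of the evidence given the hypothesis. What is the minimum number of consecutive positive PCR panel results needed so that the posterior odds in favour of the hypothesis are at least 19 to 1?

3

Prior odds = 0.0025/0.9975 = 1/399.
Likelihood ratio of a positive result = 0.93/0.04 = 23.25.
Target odds = 19.
Need (1/399) × 23.25ⁿ ≥ 19, i.e. 23.25ⁿ ≥ 7581.
23.25² = 540.5625 falls short of 7581 but 23.25³ = 804357/64 reaches it, so n = 3.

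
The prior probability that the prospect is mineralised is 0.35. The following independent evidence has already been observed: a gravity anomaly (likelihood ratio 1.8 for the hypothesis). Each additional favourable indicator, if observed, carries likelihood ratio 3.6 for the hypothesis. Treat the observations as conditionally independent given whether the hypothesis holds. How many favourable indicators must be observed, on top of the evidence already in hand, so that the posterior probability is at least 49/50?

Prior odds = 0.35/0.65 = 7/13.
Bayes factor of the evidence already in hand = 1.8.
Odds after that evidence = (7/13) × 1.8 = 63/65.
Target odds = 0.98/0.02 = 49.
Need 3.6ⁿ ≥ 49 ÷ (63/65) = 455/9.
3.6³ = 46.656 falls short of 455/9 but 3.6⁴ = 167.9616 reaches it, so n = 4.

4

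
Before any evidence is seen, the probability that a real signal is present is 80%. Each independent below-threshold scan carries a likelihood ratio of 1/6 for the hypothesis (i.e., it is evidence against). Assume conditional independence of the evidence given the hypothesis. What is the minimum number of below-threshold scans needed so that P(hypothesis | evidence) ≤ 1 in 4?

2

Prior odds: 0.8 ÷ 0.2 = 4.
Likelihood ratio per below-threshold scan = 1/6.
Target odds: 0.25 ÷ 0.75 = 1/3.
Need 4 × (1/6)ⁿ ≤ 1/3, i.e. (1/6)ⁿ ≤ 1/12.
(1/6)¹ = 1/6 is still above 1/12 but (1/6)² = 1/36 is at or below it, so n = 2.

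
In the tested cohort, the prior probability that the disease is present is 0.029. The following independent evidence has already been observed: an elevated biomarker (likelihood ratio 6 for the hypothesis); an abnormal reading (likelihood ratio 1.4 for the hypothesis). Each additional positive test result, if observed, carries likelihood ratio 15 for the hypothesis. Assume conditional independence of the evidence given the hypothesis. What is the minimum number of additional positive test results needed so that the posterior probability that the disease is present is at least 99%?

Prior odds = 0.029/0.971 = 29/971.
Combined Bayes factor of the evidence already in hand = 6 × 1.4 = 8.4.
Odds after that evidence = (29/971) × 8.4 = 1218/4855.
Target odds = 0.99/0.01 = 99.
Need 15ⁿ ≥ 99 ÷ (1218/4855) = 160215/406.
15² = 225 falls short of 160215/406 but 15³ = 3375 reaches it, so n = 3.

3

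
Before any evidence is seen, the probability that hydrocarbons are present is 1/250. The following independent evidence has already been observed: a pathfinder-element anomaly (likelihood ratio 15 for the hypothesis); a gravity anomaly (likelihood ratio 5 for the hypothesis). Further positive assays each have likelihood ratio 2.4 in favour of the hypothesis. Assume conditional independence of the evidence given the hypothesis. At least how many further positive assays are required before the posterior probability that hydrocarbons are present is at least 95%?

5

Prior odds = 0.004/0.996 = 1/249.
Combined Bayes factor of the evidence already in hand = 15 × 5 = 75.
Odds after that evidence = (1/249) × 75 = 25/83.
Target odds = 0.95/0.05 = 19.
Need 2.4ⁿ ≥ 19 ÷ (25/83) = 63.08.
2.4⁴ = 33.1776 falls short of 63.08 but 2.4⁵ = 79.62624 reaches it, so n = 5.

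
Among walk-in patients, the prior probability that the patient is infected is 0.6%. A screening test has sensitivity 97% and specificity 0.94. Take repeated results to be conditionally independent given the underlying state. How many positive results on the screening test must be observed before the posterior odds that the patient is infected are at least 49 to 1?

4

Prior odds = 0.006/0.994 = 3/497.
False-positive rate = 1 − 0.94 = 0.06; likelihood ratio of a positive = 0.97/0.06 = 97/6.
Target odds = 49.
Require (97/6)ⁿ ≥ 49 ÷ (3/497) = 24353/3.
(97/6)³ = 912673/216 falls short of 24353/3 but (97/6)⁴ = 88529281/1296 reaches it, so n = 4.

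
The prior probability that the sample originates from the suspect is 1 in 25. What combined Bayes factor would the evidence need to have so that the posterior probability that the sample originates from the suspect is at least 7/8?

Prior odds = 0.04/0.96 = 1/24.
Target odds = 0.875/0.125 = 7.
Required Bayes factor = 7 ÷ (1/24) = 168.

168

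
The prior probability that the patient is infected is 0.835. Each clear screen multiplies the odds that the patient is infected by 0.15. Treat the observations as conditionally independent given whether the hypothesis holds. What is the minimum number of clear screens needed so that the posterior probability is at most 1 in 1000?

5

Prior odds = 0.835/0.165 = 167/33.
Likelihood ratio per clear screen = 0.15.
Target posterior odds = 0.001/0.999 = 1/999.
Need (167/33) × 0.15ⁿ ≤ 1/999, i.e. 0.15ⁿ ≤ 11/55611.
0.15⁴ = 81/160000 is still above 11/55611 but 0.15⁵ = 243/3200000 is at or below it, so n = 5.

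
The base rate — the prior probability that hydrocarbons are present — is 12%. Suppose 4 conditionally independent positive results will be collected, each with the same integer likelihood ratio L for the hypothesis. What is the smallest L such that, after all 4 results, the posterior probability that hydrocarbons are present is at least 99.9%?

Prior odds = 0.12/0.88 = 3/22.
Target odds = 0.999/0.001 = 999.
Need L⁴ ≥ 999 ÷ (3/22) = 7326.
9⁴ = 6561 < 7326 ≤ 10000 = 10⁴, so L = 10.

10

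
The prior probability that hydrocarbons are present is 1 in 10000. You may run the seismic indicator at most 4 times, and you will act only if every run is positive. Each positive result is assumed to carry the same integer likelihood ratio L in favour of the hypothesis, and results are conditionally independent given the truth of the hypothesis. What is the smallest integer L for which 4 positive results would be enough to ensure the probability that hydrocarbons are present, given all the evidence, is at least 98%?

27

Prior odds = 0.0001/0.9999 = 1/9999.
Target odds = 0.98/0.02 = 49.
Need L⁴ ≥ 49 ÷ (1/9999) = 489951.
26⁴ = 456976 < 489951 ≤ 531441 = 27⁴, so L = 27.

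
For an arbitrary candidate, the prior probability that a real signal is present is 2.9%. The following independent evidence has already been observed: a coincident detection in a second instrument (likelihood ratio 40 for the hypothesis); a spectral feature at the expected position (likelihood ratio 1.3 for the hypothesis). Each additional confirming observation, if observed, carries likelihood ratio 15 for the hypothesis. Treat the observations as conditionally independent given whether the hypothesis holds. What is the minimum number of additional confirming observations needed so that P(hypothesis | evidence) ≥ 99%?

2

Prior odds = 0.029/0.971 = 29/971.
Combined Bayes factor of the evidence already in hand = 40 × 1.3 = 52.
Odds after that evidence = (29/971) × 52 = 1508/971.
Target odds = 0.99/0.01 = 99.
Need 15ⁿ ≥ 99 ÷ (1508/971) = 96129/1508.
15¹ = 15 falls short of 96129/1508 but 15² = 225 reaches it, so n = 2.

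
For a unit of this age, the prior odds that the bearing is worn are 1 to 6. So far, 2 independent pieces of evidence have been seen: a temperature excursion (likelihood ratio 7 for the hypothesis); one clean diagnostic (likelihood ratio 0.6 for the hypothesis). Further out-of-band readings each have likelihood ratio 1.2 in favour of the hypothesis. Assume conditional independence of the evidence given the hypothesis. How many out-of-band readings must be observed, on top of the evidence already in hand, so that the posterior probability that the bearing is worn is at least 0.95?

19

Prior odds = 1/6.
Combined Bayes factor of the evidence already in hand = 7 × 0.6 = 4.2.
Odds after that evidence = (1/6) × 4.2 = 0.7.
Target odds = 0.95/0.05 = 19.
Need 1.2ⁿ ≥ 19 ÷ 0.7 = 190/7.
1.2¹⁸ ≈26.6233 falls short of 190/7 but 1.2¹⁹ ≈31.948 reaches it, so n = 19.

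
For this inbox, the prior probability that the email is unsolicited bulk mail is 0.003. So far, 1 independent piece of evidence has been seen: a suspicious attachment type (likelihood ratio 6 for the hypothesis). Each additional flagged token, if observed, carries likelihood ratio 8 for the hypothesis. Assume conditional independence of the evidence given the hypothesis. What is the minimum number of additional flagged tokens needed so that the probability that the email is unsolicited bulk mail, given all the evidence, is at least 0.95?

4

Prior odds = 0.003/0.997 = 3/997.
Bayes factor of the evidence already in hand = 6.
Odds after that evidence = (3/997) × 6 = 18/997.
Target odds = 0.95/0.05 = 19.
Need 8ⁿ ≥ 19 ÷ (18/997) = 18943/18.
8³ = 512 falls short of 18943/18 but 8⁴ = 4096 reaches it, so n = 4.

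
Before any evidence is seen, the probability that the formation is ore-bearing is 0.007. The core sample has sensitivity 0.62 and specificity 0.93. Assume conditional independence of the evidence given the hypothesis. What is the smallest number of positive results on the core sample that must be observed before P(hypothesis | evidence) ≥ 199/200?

Prior odds = 0.007/0.993 = 7/993.
False-positive rate = 1 − 0.93 = 0.07; likelihood ratio of a positive = 0.62/0.07 = 62/7.
Target odds: 0.995 ÷ 0.005 = 199.
Need (7/993) × (62/7)ⁿ ≥ 199, i.e. (62/7)ⁿ ≥ 197607/7.
(62/7)⁴ = 14776336/2401 falls short of 197607/7 but (62/7)⁵ = 916132832/16807 reaches it, so n = 5.

5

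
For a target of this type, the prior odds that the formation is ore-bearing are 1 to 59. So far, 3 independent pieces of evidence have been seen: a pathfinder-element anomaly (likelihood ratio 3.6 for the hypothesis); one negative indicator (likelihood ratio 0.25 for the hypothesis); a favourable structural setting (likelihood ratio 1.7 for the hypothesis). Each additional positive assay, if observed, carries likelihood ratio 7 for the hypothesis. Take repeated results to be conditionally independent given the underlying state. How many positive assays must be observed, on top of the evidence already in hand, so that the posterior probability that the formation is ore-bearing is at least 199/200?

5

Prior odds = 1/59.
Combined Bayes factor of the evidence already in hand = 3.6 × 0.25 × 1.7 = 1.53.
Odds after that evidence = (1/59) × 1.53 = 153/5900.
Target odds = 0.995/0.005 = 199.
Need 7ⁿ ≥ 199 ÷ (153/5900) = 1174100/153.
7⁴ = 2401 falls short of 1174100/153 but 7⁵ = 16807 reaches it, so n = 5.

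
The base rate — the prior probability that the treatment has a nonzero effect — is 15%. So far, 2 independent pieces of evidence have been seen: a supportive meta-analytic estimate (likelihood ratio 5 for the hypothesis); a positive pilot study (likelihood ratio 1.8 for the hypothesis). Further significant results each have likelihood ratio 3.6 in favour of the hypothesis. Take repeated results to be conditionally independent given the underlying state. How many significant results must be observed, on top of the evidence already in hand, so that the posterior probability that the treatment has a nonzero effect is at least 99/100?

4

Prior odds = 0.15/0.85 = 3/17.
Combined Bayes factor of the evidence already in hand = 5 × 1.8 = 9.
Odds after that evidence = (3/17) × 9 = 27/17.
Target odds = 0.99/0.01 = 99.
Need 3.6ⁿ ≥ 99 ÷ (27/17) = 187/3.
3.6³ = 46.656 falls short of 187/3 but 3.6⁴ = 167.9616 reaches it, so n = 4.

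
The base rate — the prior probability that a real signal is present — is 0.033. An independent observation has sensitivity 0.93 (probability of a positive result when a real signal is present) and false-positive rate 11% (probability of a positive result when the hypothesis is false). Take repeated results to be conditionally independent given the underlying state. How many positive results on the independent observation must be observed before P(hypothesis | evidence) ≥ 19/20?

Prior odds: 0.033 ÷ 0.967 = 33/967.
Likelihood ratio of a positive result = 0.93/0.11 = 93/11.
Target posterior odds = 0.95/0.05 = 19.
Need (33/967) × (93/11)ⁿ ≥ 19, i.e. (93/11)ⁿ ≥ 18373/33.
(93/11)² = 8649/121 falls short of 18373/33 but (93/11)³ = 804357/1331 reaches it, so n = 3.

3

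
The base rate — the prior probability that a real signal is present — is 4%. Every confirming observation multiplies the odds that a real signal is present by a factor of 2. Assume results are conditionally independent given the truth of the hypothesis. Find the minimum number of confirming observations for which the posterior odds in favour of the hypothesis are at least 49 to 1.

11

Prior odds: 0.04 ÷ 0.96 = 1/24.
Likelihood ratio per confirming observation = 2.
Target odds = 49.
Need (1/24) × 2ⁿ ≥ 49, i.e. 2ⁿ ≥ 1176.
2¹⁰ = 1024 falls short of 1176 but 2¹¹ = 2048 reaches it, so n = 11.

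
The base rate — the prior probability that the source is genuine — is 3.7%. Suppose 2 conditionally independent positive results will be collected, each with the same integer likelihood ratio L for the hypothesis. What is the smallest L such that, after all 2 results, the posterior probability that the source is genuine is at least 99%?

51

Prior odds = 0.037/0.963 = 37/963.
Target odds = 0.99/0.01 = 99.
Need L² ≥ 99 ÷ (37/963) = 95337/37.
50² = 2500 < 95337/37 ≤ 2601 = 51², so L = 51.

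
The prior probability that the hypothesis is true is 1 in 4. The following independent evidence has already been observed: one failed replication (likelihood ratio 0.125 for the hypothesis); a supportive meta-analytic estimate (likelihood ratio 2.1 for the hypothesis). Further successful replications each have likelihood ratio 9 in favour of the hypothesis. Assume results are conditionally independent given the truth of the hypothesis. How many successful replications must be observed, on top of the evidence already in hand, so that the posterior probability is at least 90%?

Prior odds = 0.25/0.75 = 1/3.
Combined Bayes factor of the evidence already in hand = 0.125 × 2.1 = 0.2625.
Odds after that evidence = (1/3) × 0.2625 = 0.0875.
Target odds = 0.9/0.1 = 9.
Need 9ⁿ ≥ 9 ÷ 0.0875 = 720/7.
9² = 81 falls short of 720/7 but 9³ = 729 reaches it, so n = 3.

3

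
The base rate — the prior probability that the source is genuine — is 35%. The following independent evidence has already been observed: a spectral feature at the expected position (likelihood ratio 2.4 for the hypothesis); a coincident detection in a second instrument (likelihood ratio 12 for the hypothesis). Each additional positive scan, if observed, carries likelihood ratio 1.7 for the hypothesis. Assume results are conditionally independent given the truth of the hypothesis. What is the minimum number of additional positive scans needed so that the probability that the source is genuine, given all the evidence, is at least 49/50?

Prior odds = 0.35/0.65 = 7/13.
Combined Bayes factor of the evidence already in hand = 2.4 × 12 = 28.8.
Odds after that evidence = (7/13) × 28.8 = 1008/65.
Target odds = 0.98/0.02 = 49.
Need 1.7ⁿ ≥ 49 ÷ (1008/65) = 455/144.
1.7² = 2.89 falls short of 455/144 but 1.7³ = 4.913 reaches it, so n = 3.

3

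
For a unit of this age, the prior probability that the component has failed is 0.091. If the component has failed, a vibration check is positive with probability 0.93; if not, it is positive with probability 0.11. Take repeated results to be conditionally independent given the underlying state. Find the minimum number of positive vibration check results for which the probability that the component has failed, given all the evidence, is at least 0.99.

Prior odds: 0.091 ÷ 0.909 = 91/909.
Likelihood ratio of a positive = 0.93/0.11 = 93/11.
Target posterior odds = 0.99/0.01 = 99.
Need (91/909) × (93/11)ⁿ ≥ 99, i.e. (93/11)ⁿ ≥ 89991/91.
(93/11)³ = 804357/1331 falls short of 89991/91 but (93/11)⁴ = 74805201/14641 reaches it, so n = 4.

4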